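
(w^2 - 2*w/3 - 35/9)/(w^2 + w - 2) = (w^2 - 2*w/3 - 35/9)/(w^2 + w - 2)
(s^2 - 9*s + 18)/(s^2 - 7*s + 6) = (s - 3)/(s - 1)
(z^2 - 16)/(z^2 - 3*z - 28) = (z - 4)/(z - 7)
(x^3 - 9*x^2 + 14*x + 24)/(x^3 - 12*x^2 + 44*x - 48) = (x + 1)/(x - 2)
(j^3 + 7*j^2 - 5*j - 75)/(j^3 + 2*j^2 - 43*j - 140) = (j^2 + 2*j - 15)/(j^2 - 3*j - 28)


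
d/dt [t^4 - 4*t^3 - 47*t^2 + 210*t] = 4*t^3 - 12*t^2 - 94*t + 210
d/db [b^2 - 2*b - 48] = 2*b - 2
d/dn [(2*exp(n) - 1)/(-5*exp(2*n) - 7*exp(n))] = (10*exp(2*n) - 10*exp(n) - 7)*exp(-n)/(25*exp(2*n) + 70*exp(n) + 49)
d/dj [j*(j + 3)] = 2*j + 3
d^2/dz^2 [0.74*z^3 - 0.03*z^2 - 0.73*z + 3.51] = 4.44*z - 0.06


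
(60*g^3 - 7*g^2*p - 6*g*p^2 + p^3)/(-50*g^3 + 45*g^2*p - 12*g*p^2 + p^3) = (-12*g^2 - g*p + p^2)/(10*g^2 - 7*g*p + p^2)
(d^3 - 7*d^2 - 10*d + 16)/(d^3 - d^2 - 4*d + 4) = (d - 8)/(d - 2)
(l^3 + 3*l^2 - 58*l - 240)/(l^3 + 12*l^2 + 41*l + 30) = (l - 8)/(l + 1)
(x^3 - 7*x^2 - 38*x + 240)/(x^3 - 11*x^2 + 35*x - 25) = (x^2 - 2*x - 48)/(x^2 - 6*x + 5)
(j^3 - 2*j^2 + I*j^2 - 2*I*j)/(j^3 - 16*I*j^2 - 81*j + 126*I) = j*(j^2 + j*(-2 + I) - 2*I)/(j^3 - 16*I*j^2 - 81*j + 126*I)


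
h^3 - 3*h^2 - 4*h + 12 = (h - 3)*(h - 2)*(h + 2)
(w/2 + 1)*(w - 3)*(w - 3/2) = w^3/2 - 5*w^2/4 - 9*w/4 + 9/2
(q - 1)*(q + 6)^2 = q^3 + 11*q^2 + 24*q - 36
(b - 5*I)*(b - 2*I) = b^2 - 7*I*b - 10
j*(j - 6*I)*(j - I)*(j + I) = j^4 - 6*I*j^3 + j^2 - 6*I*j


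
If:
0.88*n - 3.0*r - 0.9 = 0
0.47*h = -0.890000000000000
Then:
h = -1.89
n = 3.40909090909091*r + 1.02272727272727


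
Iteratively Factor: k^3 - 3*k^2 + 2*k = (k)*(k^2 - 3*k + 2) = k*(k - 1)*(k - 2)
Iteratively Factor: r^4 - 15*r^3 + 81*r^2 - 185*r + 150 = (r - 5)*(r^3 - 10*r^2 + 31*r - 30) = (r - 5)^2*(r^2 - 5*r + 6) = (r - 5)^2*(r - 3)*(r - 2)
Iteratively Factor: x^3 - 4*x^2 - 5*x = (x + 1)*(x^2 - 5*x) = (x - 5)*(x + 1)*(x)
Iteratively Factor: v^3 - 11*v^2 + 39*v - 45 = (v - 3)*(v^2 - 8*v + 15) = (v - 3)^2*(v - 5)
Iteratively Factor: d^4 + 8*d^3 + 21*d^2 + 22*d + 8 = (d + 4)*(d^3 + 4*d^2 + 5*d + 2) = (d + 1)*(d + 4)*(d^2 + 3*d + 2) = (d + 1)*(d + 2)*(d + 4)*(d + 1)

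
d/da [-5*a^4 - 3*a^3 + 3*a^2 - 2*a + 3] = -20*a^3 - 9*a^2 + 6*a - 2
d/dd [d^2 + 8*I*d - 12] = 2*d + 8*I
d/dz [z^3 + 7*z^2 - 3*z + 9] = 3*z^2 + 14*z - 3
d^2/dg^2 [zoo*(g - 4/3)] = 0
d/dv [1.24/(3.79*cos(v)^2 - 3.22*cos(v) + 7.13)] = (9.3992*cos(v) - 3.9928)*sin(v)/(3.79*cos(v)^2 - 3.22*cos(v) + 7.13)^2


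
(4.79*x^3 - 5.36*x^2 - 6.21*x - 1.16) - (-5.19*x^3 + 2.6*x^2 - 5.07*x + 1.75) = 9.98*x^3 - 7.96*x^2 - 1.14*x - 2.91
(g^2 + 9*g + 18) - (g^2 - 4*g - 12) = 13*g + 30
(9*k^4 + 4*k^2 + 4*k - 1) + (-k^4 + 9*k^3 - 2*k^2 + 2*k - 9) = 8*k^4 + 9*k^3 + 2*k^2 + 6*k - 10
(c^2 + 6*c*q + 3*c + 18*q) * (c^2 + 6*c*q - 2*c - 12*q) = c^4 + 12*c^3*q + c^3 + 36*c^2*q^2 + 12*c^2*q - 6*c^2 + 36*c*q^2 - 72*c*q - 216*q^2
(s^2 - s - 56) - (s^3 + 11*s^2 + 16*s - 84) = -s^3 - 10*s^2 - 17*s + 28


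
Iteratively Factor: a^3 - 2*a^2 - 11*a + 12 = (a + 3)*(a^2 - 5*a + 4) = (a - 1)*(a + 3)*(a - 4)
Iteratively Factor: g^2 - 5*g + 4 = (g - 4)*(g - 1)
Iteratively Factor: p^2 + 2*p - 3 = (p + 3)*(p - 1)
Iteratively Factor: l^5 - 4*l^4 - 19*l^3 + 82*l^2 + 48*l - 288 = (l - 3)*(l^4 - l^3 - 22*l^2 + 16*l + 96) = (l - 4)*(l - 3)*(l^3 + 3*l^2 - 10*l - 24) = (l - 4)*(l - 3)^2*(l^2 + 6*l + 8) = (l - 4)*(l - 3)^2*(l + 2)*(l + 4)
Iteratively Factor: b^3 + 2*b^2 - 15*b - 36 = (b + 3)*(b^2 - b - 12) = (b - 4)*(b + 3)*(b + 3)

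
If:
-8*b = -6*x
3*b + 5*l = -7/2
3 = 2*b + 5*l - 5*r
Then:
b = 3*x/4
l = -9*x/20 - 7/10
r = -3*x/20 - 13/10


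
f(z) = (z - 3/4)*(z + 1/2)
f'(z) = 2*z - 1/4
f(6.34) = 38.24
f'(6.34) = 12.43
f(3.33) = 9.88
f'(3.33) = 6.41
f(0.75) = 0.00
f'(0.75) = 1.25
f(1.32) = 1.04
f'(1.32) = 2.39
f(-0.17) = -0.30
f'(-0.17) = -0.59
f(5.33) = 26.70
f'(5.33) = 10.41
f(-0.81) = 0.48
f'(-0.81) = -1.87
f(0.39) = -0.32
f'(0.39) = 0.53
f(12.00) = 140.62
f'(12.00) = 23.75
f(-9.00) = 82.88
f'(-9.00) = -18.25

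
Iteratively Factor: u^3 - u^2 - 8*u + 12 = (u - 2)*(u^2 + u - 6) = (u - 2)*(u + 3)*(u - 2)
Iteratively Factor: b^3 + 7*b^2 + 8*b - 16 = (b + 4)*(b^2 + 3*b - 4) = (b + 4)^2*(b - 1)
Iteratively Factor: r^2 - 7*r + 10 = (r - 5)*(r - 2)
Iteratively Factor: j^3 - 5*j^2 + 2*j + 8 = (j - 2)*(j^2 - 3*j - 4) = (j - 4)*(j - 2)*(j + 1)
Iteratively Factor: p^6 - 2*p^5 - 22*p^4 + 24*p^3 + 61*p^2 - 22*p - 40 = (p - 2)*(p^5 - 22*p^3 - 20*p^2 + 21*p + 20) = (p - 2)*(p - 1)*(p^4 + p^3 - 21*p^2 - 41*p - 20) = (p - 2)*(p - 1)*(p + 4)*(p^3 - 3*p^2 - 9*p - 5) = (p - 2)*(p - 1)*(p + 1)*(p + 4)*(p^2 - 4*p - 5) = (p - 5)*(p - 2)*(p - 1)*(p + 1)*(p + 4)*(p + 1)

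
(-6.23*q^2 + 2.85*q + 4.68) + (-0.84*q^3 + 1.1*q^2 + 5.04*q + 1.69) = -0.84*q^3 - 5.13*q^2 + 7.89*q + 6.37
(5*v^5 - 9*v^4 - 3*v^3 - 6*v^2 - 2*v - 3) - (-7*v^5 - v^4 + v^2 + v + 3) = 12*v^5 - 8*v^4 - 3*v^3 - 7*v^2 - 3*v - 6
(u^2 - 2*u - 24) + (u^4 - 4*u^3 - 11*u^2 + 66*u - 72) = u^4 - 4*u^3 - 10*u^2 + 64*u - 96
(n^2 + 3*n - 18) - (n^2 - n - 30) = 4*n + 12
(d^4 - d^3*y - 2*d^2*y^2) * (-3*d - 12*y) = -3*d^5 - 9*d^4*y + 18*d^3*y^2 + 24*d^2*y^3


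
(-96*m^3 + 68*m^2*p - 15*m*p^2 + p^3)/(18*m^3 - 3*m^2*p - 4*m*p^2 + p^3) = (32*m^2 - 12*m*p + p^2)/(-6*m^2 - m*p + p^2)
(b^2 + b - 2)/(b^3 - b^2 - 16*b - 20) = (b - 1)/(b^2 - 3*b - 10)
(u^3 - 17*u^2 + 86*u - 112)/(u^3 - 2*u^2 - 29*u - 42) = (u^2 - 10*u + 16)/(u^2 + 5*u + 6)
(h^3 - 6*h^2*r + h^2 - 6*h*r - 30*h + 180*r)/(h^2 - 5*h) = h - 6*r + 6 - 36*r/h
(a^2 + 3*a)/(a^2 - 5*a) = (a + 3)/(a - 5)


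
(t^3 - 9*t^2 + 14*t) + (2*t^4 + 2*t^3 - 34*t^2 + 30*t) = 2*t^4 + 3*t^3 - 43*t^2 + 44*t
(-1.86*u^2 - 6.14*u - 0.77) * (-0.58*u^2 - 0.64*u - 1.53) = 1.0788*u^4 + 4.7516*u^3 + 7.222*u^2 + 9.887*u + 1.1781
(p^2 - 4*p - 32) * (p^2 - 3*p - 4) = p^4 - 7*p^3 - 24*p^2 + 112*p + 128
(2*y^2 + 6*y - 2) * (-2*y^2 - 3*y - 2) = -4*y^4 - 18*y^3 - 18*y^2 - 6*y + 4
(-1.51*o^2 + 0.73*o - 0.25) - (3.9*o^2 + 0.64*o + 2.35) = -5.41*o^2 + 0.09*o - 2.6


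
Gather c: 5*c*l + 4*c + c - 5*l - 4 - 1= c*(5*l + 5) - 5*l - 5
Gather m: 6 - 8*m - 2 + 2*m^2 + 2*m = 2*m^2 - 6*m + 4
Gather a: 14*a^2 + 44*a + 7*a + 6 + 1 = 14*a^2 + 51*a + 7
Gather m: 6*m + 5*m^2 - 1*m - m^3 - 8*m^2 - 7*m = -m^3 - 3*m^2 - 2*m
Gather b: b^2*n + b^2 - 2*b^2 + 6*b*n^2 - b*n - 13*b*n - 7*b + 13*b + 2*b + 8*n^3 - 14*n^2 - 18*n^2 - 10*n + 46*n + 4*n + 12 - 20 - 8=b^2*(n - 1) + b*(6*n^2 - 14*n + 8) + 8*n^3 - 32*n^2 + 40*n - 16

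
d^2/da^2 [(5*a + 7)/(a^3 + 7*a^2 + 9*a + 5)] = 2*(15*a^5 + 147*a^4 + 592*a^3 + 1068*a^2 + 693*a + 97)/(a^9 + 21*a^8 + 174*a^7 + 736*a^6 + 1776*a^5 + 2706*a^4 + 2694*a^3 + 1740*a^2 + 675*a + 125)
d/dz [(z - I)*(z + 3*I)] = 2*z + 2*I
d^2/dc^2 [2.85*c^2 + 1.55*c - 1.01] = 5.70000000000000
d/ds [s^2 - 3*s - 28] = 2*s - 3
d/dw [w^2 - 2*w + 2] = 2*w - 2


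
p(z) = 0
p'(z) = 0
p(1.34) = 0.00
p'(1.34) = 0.00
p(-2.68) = 0.00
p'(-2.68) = 0.00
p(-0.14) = 0.00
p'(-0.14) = 0.00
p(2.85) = 0.00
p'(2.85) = 0.00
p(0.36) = 0.00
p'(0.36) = 0.00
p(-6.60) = 0.00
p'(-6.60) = 0.00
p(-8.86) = 0.00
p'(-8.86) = 0.00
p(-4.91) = 0.00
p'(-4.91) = 0.00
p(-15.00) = 0.00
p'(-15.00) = 0.00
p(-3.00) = 0.00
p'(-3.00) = 0.00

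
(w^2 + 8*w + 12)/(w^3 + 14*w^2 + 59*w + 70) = (w + 6)/(w^2 + 12*w + 35)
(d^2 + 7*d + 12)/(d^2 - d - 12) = (d + 4)/(d - 4)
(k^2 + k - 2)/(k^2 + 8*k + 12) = (k - 1)/(k + 6)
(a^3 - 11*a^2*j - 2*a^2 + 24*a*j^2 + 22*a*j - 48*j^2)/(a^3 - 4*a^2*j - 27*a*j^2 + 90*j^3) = (a^2 - 8*a*j - 2*a + 16*j)/(a^2 - a*j - 30*j^2)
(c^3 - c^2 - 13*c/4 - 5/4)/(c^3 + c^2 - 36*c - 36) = (c^2 - 2*c - 5/4)/(c^2 - 36)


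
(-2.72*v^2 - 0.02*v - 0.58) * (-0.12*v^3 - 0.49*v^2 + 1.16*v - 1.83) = 0.3264*v^5 + 1.3352*v^4 - 3.0758*v^3 + 5.2386*v^2 - 0.6362*v + 1.0614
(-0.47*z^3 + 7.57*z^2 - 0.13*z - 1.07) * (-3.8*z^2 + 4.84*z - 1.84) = 1.786*z^5 - 31.0408*z^4 + 37.9976*z^3 - 10.492*z^2 - 4.9396*z + 1.9688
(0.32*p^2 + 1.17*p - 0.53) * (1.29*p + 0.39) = 0.4128*p^3 + 1.6341*p^2 - 0.2274*p - 0.2067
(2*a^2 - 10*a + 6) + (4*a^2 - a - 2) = 6*a^2 - 11*a + 4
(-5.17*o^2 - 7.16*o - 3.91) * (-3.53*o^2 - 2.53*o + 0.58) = 18.2501*o^4 + 38.3549*o^3 + 28.9185*o^2 + 5.7395*o - 2.2678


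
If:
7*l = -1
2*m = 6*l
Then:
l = -1/7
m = -3/7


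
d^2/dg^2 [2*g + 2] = 0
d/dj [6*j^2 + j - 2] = 12*j + 1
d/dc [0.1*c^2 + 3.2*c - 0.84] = 0.2*c + 3.2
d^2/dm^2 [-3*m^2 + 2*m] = -6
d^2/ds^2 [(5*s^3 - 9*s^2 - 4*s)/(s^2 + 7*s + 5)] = 2*(279*s^3 + 660*s^2 + 435*s - 85)/(s^6 + 21*s^5 + 162*s^4 + 553*s^3 + 810*s^2 + 525*s + 125)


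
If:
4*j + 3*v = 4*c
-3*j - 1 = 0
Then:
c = 3*v/4 - 1/3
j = -1/3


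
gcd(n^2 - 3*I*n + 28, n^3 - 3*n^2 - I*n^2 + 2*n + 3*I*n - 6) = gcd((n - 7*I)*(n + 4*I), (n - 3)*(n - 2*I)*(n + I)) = 1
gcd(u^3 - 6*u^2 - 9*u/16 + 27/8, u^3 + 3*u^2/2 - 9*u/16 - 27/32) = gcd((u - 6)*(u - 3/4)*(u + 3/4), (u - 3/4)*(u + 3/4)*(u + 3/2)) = u^2 - 9/16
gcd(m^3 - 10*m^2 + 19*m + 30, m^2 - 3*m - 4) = m + 1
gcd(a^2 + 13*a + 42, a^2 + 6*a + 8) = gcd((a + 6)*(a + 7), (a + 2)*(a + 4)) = 1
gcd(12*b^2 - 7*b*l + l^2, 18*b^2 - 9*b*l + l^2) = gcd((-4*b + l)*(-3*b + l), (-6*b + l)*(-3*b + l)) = 3*b - l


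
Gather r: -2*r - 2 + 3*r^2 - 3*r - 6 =3*r^2 - 5*r - 8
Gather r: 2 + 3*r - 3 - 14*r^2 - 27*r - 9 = -14*r^2 - 24*r - 10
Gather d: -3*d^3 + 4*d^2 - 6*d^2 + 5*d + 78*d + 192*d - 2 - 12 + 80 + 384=-3*d^3 - 2*d^2 + 275*d + 450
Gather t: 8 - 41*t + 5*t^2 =5*t^2 - 41*t + 8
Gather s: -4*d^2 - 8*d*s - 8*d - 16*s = -4*d^2 - 8*d + s*(-8*d - 16)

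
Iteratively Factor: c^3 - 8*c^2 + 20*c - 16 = (c - 2)*(c^2 - 6*c + 8) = (c - 2)^2*(c - 4)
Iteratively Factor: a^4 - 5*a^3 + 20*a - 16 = (a - 4)*(a^3 - a^2 - 4*a + 4) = (a - 4)*(a - 1)*(a^2 - 4) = (a - 4)*(a - 1)*(a + 2)*(a - 2)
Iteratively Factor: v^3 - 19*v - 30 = (v - 5)*(v^2 + 5*v + 6) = (v - 5)*(v + 3)*(v + 2)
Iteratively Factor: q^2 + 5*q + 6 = (q + 2)*(q + 3)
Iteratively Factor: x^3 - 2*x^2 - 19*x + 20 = (x + 4)*(x^2 - 6*x + 5) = (x - 1)*(x + 4)*(x - 5)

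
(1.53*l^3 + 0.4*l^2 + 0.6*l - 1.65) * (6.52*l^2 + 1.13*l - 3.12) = 9.9756*l^5 + 4.3369*l^4 - 0.409600000000001*l^3 - 11.328*l^2 - 3.7365*l + 5.148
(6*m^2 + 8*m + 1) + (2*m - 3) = 6*m^2 + 10*m - 2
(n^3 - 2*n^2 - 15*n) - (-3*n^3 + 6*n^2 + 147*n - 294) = 4*n^3 - 8*n^2 - 162*n + 294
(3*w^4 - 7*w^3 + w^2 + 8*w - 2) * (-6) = -18*w^4 + 42*w^3 - 6*w^2 - 48*w + 12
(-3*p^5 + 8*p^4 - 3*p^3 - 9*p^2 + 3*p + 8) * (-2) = 6*p^5 - 16*p^4 + 6*p^3 + 18*p^2 - 6*p - 16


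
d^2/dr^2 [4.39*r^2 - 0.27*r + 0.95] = 8.78000000000000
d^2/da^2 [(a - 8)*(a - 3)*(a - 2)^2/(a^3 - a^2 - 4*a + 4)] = 4*(31*a^3 - 114*a^2 + 72*a - 52)/(a^6 + 3*a^5 - 3*a^4 - 11*a^3 + 6*a^2 + 12*a - 8)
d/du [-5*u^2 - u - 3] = -10*u - 1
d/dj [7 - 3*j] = -3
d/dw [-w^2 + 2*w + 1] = 2 - 2*w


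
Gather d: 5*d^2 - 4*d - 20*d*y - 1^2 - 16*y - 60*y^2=5*d^2 + d*(-20*y - 4) - 60*y^2 - 16*y - 1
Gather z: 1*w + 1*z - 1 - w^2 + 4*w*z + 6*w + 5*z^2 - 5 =-w^2 + 7*w + 5*z^2 + z*(4*w + 1) - 6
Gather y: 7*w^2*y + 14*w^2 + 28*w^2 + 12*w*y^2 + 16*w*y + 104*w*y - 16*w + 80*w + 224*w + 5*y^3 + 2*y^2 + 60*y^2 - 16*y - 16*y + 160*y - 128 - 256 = 42*w^2 + 288*w + 5*y^3 + y^2*(12*w + 62) + y*(7*w^2 + 120*w + 128) - 384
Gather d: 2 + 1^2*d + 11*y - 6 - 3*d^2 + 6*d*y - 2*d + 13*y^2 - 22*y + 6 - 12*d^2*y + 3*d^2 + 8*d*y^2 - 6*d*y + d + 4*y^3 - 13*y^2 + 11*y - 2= -12*d^2*y + 8*d*y^2 + 4*y^3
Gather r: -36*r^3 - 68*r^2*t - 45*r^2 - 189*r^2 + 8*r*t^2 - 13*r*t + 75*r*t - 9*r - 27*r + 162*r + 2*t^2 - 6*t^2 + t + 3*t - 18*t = -36*r^3 + r^2*(-68*t - 234) + r*(8*t^2 + 62*t + 126) - 4*t^2 - 14*t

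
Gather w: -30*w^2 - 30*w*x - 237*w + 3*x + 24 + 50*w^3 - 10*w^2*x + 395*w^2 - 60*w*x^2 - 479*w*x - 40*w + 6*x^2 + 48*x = 50*w^3 + w^2*(365 - 10*x) + w*(-60*x^2 - 509*x - 277) + 6*x^2 + 51*x + 24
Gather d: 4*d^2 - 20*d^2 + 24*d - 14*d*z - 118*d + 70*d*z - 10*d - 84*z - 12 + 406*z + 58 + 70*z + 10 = -16*d^2 + d*(56*z - 104) + 392*z + 56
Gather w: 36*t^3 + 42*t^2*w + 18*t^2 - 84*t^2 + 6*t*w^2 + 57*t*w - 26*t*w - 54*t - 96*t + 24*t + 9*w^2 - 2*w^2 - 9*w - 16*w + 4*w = 36*t^3 - 66*t^2 - 126*t + w^2*(6*t + 7) + w*(42*t^2 + 31*t - 21)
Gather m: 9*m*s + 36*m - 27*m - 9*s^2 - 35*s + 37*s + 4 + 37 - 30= m*(9*s + 9) - 9*s^2 + 2*s + 11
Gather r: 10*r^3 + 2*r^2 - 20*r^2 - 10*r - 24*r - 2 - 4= 10*r^3 - 18*r^2 - 34*r - 6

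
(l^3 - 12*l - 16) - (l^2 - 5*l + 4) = l^3 - l^2 - 7*l - 20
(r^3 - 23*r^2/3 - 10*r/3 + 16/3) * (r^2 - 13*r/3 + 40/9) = r^5 - 12*r^4 + 103*r^3/3 - 386*r^2/27 - 1024*r/27 + 640/27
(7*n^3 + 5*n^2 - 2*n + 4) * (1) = 7*n^3 + 5*n^2 - 2*n + 4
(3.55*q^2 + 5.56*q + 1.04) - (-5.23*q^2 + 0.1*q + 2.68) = 8.78*q^2 + 5.46*q - 1.64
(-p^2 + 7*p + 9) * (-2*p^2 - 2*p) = 2*p^4 - 12*p^3 - 32*p^2 - 18*p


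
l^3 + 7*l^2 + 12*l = l*(l + 3)*(l + 4)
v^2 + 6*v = v*(v + 6)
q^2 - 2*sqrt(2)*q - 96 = (q - 8*sqrt(2))*(q + 6*sqrt(2))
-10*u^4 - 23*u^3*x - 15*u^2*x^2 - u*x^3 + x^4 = (-5*u + x)*(u + x)^2*(2*u + x)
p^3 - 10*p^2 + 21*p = p*(p - 7)*(p - 3)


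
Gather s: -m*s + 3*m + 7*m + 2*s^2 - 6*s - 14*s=10*m + 2*s^2 + s*(-m - 20)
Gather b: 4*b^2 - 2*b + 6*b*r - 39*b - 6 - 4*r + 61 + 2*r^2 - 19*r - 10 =4*b^2 + b*(6*r - 41) + 2*r^2 - 23*r + 45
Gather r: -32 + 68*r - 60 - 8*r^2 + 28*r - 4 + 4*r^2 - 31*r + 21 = -4*r^2 + 65*r - 75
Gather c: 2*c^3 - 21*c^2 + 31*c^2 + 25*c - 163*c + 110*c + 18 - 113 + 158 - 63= 2*c^3 + 10*c^2 - 28*c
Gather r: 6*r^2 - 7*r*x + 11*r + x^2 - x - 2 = 6*r^2 + r*(11 - 7*x) + x^2 - x - 2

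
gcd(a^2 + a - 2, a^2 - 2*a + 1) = a - 1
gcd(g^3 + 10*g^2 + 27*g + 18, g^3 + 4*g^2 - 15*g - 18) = g^2 + 7*g + 6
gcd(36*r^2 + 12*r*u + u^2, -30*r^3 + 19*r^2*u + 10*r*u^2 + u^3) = 6*r + u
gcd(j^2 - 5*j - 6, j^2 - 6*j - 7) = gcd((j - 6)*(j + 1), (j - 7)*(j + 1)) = j + 1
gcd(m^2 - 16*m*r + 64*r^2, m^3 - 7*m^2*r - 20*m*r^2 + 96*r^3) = -m + 8*r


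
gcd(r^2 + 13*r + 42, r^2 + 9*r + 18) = r + 6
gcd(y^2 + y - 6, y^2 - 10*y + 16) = y - 2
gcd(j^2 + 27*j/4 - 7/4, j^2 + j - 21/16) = 1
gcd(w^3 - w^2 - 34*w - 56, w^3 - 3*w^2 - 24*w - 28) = w^2 - 5*w - 14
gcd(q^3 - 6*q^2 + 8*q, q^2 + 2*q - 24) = q - 4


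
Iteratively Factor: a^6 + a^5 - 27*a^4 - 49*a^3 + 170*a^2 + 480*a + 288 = (a + 3)*(a^5 - 2*a^4 - 21*a^3 + 14*a^2 + 128*a + 96) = (a + 1)*(a + 3)*(a^4 - 3*a^3 - 18*a^2 + 32*a + 96) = (a - 4)*(a + 1)*(a + 3)*(a^3 + a^2 - 14*a - 24) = (a - 4)*(a + 1)*(a + 2)*(a + 3)*(a^2 - a - 12) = (a - 4)^2*(a + 1)*(a + 2)*(a + 3)*(a + 3)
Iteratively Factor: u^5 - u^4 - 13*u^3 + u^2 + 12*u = (u)*(u^4 - u^3 - 13*u^2 + u + 12) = u*(u - 4)*(u^3 + 3*u^2 - u - 3) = u*(u - 4)*(u + 1)*(u^2 + 2*u - 3) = u*(u - 4)*(u + 1)*(u + 3)*(u - 1)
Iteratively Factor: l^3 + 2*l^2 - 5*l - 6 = (l + 3)*(l^2 - l - 2) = (l - 2)*(l + 3)*(l + 1)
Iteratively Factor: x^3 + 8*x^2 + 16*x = (x + 4)*(x^2 + 4*x) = x*(x + 4)*(x + 4)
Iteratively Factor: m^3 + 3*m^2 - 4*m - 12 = (m + 2)*(m^2 + m - 6) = (m - 2)*(m + 2)*(m + 3)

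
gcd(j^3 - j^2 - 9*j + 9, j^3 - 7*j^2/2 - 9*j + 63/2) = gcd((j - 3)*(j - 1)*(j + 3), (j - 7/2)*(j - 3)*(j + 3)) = j^2 - 9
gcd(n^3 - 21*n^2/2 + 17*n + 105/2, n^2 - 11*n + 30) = n - 5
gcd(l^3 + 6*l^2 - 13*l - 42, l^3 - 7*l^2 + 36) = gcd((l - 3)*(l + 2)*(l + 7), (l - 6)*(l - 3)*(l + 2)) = l^2 - l - 6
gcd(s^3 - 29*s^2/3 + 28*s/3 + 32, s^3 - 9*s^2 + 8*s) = s - 8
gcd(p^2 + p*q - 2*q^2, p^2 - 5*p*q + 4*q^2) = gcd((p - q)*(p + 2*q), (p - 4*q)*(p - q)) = p - q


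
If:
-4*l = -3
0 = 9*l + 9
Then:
No Solution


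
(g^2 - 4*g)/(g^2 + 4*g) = (g - 4)/(g + 4)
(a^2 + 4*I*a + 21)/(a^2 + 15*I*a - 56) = (a - 3*I)/(a + 8*I)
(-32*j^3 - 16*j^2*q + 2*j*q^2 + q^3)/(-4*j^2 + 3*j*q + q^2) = (-8*j^2 - 2*j*q + q^2)/(-j + q)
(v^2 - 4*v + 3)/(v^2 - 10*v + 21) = (v - 1)/(v - 7)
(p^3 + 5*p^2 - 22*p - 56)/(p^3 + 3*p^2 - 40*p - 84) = (p - 4)/(p - 6)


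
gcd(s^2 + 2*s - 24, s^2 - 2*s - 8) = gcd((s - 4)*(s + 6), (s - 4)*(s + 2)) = s - 4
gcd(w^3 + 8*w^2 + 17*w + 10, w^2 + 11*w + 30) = w + 5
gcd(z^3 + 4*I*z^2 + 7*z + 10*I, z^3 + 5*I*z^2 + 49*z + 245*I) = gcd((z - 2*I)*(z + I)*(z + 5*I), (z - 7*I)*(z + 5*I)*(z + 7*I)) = z + 5*I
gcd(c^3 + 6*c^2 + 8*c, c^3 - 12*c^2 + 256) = c + 4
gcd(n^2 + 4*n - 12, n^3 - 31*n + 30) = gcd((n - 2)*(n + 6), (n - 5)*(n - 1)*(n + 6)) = n + 6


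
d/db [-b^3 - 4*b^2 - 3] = b*(-3*b - 8)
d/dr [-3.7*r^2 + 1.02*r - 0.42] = 1.02 - 7.4*r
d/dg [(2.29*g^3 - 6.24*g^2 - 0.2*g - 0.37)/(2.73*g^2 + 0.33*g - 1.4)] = (6.2517*g^4 + 1.5114*g^3 - 11.1312*g^2 + 19.4922*g + 0.4021)/(7.4529*g^4 + 1.8018*g^3 - 7.5351*g^2 - 0.924*g + 1.96)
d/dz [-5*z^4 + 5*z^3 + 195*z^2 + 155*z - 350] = -20*z^3 + 15*z^2 + 390*z + 155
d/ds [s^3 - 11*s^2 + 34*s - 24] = 3*s^2 - 22*s + 34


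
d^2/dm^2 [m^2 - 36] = 2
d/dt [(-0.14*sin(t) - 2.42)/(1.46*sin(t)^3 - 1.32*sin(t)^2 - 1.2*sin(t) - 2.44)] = (0.4088*sin(t)^3 + 10.4148*sin(t)^2 - 6.3888*sin(t) - 2.5624)*cos(t)/(2.1316*sin(t)^6 - 3.8544*sin(t)^5 - 1.7616*sin(t)^4 - 3.9568*sin(t)^3 + 7.8816*sin(t)^2 + 5.856*sin(t) + 5.9536)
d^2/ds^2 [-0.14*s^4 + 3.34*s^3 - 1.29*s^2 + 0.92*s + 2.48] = -1.68*s^2 + 20.04*s - 2.58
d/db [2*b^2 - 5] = 4*b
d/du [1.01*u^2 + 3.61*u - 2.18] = 2.02*u + 3.61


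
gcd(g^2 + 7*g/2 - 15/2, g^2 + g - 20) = g + 5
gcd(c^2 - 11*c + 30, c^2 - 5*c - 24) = 1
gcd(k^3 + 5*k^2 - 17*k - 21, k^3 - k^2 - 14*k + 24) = k - 3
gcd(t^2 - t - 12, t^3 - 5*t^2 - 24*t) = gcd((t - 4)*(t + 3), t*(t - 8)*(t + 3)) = t + 3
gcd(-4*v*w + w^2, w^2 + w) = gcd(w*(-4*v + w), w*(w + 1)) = w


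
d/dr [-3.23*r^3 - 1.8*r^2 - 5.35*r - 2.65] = -9.69*r^2 - 3.6*r - 5.35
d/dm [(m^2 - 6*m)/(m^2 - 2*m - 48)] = 4*(m^2 - 24*m + 72)/(m^4 - 4*m^3 - 92*m^2 + 192*m + 2304)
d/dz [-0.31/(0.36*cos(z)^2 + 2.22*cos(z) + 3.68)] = -(0.2232*cos(z) + 0.6882)*sin(z)/(0.36*cos(z)^2 + 2.22*cos(z) + 3.68)^2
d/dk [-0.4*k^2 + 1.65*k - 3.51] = 1.65 - 0.8*k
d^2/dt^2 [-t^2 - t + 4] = -2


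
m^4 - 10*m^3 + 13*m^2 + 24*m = m*(m - 8)*(m - 3)*(m + 1)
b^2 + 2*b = b*(b + 2)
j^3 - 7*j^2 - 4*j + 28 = (j - 7)*(j - 2)*(j + 2)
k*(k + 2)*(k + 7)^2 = k^4 + 16*k^3 + 77*k^2 + 98*k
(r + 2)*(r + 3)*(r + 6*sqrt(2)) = r^3 + 5*r^2 + 6*sqrt(2)*r^2 + 6*r + 30*sqrt(2)*r + 36*sqrt(2)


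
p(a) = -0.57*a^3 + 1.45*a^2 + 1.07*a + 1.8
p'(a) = -1.71*a^2 + 2.9*a + 1.07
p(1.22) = 4.23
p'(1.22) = 2.06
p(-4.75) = 90.52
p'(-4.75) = -51.29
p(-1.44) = 4.97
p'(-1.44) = -6.65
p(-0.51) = 1.71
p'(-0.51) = -0.85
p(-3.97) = 56.07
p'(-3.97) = -37.39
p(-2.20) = 12.53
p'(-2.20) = -13.59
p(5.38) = -39.23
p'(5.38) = -32.82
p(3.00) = 2.67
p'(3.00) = -5.62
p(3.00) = 2.67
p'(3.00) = -5.62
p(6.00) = -62.70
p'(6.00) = -43.09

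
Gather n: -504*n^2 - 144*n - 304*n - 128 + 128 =-504*n^2 - 448*n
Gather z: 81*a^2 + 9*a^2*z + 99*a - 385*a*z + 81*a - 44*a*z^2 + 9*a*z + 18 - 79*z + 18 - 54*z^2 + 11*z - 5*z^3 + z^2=81*a^2 + 180*a - 5*z^3 + z^2*(-44*a - 53) + z*(9*a^2 - 376*a - 68) + 36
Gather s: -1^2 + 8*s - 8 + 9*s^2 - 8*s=9*s^2 - 9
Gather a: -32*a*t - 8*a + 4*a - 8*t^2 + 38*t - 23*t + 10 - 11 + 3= a*(-32*t - 4) - 8*t^2 + 15*t + 2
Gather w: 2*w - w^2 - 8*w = -w^2 - 6*w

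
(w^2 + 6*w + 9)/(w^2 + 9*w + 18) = (w + 3)/(w + 6)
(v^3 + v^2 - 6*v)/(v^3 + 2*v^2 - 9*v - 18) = v*(v - 2)/(v^2 - v - 6)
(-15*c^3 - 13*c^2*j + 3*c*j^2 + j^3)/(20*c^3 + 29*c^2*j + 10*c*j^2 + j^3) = (-3*c + j)/(4*c + j)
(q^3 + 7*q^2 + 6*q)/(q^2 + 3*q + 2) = q*(q + 6)/(q + 2)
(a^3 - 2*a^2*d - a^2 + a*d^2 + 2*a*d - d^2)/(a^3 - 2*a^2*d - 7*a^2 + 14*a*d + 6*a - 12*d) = (a^2 - 2*a*d + d^2)/(a^2 - 2*a*d - 6*a + 12*d)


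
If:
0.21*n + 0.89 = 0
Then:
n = -4.24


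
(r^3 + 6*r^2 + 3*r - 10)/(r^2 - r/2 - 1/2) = 2*(r^2 + 7*r + 10)/(2*r + 1)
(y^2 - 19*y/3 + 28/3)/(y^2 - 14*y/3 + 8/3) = (3*y - 7)/(3*y - 2)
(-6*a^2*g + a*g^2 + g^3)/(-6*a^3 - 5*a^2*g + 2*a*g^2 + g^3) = g/(a + g)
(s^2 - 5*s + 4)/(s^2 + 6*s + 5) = (s^2 - 5*s + 4)/(s^2 + 6*s + 5)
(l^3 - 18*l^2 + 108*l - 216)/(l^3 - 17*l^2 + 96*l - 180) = (l - 6)/(l - 5)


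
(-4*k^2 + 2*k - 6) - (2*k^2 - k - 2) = -6*k^2 + 3*k - 4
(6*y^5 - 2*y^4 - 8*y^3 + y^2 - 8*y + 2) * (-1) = -6*y^5 + 2*y^4 + 8*y^3 - y^2 + 8*y - 2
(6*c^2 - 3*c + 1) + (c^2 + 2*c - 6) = 7*c^2 - c - 5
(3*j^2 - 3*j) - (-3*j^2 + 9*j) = 6*j^2 - 12*j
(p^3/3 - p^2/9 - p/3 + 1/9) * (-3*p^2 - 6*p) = -p^5 - 5*p^4/3 + 5*p^3/3 + 5*p^2/3 - 2*p/3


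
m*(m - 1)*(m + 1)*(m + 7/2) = m^4 + 7*m^3/2 - m^2 - 7*m/2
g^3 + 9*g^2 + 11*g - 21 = (g - 1)*(g + 3)*(g + 7)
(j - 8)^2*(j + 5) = j^3 - 11*j^2 - 16*j + 320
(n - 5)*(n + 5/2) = n^2 - 5*n/2 - 25/2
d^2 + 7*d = d*(d + 7)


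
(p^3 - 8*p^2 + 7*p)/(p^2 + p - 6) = p*(p^2 - 8*p + 7)/(p^2 + p - 6)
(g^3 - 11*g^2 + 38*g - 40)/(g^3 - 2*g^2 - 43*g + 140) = (g - 2)/(g + 7)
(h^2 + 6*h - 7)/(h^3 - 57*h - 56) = (h - 1)/(h^2 - 7*h - 8)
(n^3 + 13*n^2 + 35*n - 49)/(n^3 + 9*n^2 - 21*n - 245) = (n - 1)/(n - 5)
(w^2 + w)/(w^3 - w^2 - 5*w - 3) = w/(w^2 - 2*w - 3)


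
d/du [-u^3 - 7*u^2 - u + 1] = -3*u^2 - 14*u - 1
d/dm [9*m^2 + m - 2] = 18*m + 1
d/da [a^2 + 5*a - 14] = 2*a + 5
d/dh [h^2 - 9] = 2*h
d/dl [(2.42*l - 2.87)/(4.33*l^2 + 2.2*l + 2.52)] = (-10.4786*l^2 + 24.8542*l + 12.4124)/(18.7489*l^4 + 19.052*l^3 + 26.6632*l^2 + 11.088*l + 6.3504)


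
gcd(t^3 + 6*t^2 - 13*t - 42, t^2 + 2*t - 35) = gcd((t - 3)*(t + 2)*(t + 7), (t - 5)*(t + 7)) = t + 7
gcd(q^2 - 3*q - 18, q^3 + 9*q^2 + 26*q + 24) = q + 3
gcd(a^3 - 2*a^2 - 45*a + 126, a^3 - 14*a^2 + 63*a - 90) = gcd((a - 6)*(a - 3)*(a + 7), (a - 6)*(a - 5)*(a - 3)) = a^2 - 9*a + 18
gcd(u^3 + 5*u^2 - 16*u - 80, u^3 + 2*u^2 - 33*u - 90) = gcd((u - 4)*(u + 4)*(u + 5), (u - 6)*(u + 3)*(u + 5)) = u + 5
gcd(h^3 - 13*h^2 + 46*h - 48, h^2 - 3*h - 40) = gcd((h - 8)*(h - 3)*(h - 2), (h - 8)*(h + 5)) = h - 8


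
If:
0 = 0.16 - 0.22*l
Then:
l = 0.73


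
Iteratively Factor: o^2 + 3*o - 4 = (o + 4)*(o - 1)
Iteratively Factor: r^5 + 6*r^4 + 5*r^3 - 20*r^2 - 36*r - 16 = (r - 2)*(r^4 + 8*r^3 + 21*r^2 + 22*r + 8) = (r - 2)*(r + 2)*(r^3 + 6*r^2 + 9*r + 4) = (r - 2)*(r + 1)*(r + 2)*(r^2 + 5*r + 4) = (r - 2)*(r + 1)*(r + 2)*(r + 4)*(r + 1)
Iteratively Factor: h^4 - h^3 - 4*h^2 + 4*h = (h)*(h^3 - h^2 - 4*h + 4) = h*(h - 2)*(h^2 + h - 2) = h*(h - 2)*(h + 2)*(h - 1)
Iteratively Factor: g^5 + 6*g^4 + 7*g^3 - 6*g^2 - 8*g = (g)*(g^4 + 6*g^3 + 7*g^2 - 6*g - 8) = g*(g + 4)*(g^3 + 2*g^2 - g - 2) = g*(g - 1)*(g + 4)*(g^2 + 3*g + 2) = g*(g - 1)*(g + 1)*(g + 4)*(g + 2)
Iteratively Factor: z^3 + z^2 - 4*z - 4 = (z + 2)*(z^2 - z - 2) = (z - 2)*(z + 2)*(z + 1)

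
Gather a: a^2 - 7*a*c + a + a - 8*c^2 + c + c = a^2 + a*(2 - 7*c) - 8*c^2 + 2*c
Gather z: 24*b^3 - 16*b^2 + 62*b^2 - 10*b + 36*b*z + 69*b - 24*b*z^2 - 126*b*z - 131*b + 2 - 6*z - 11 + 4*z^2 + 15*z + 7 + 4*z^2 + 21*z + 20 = 24*b^3 + 46*b^2 - 72*b + z^2*(8 - 24*b) + z*(30 - 90*b) + 18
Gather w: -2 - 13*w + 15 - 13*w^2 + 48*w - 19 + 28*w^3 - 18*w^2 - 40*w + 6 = 28*w^3 - 31*w^2 - 5*w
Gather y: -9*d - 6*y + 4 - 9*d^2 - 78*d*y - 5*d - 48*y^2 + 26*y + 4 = -9*d^2 - 14*d - 48*y^2 + y*(20 - 78*d) + 8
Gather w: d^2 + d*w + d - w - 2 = d^2 + d + w*(d - 1) - 2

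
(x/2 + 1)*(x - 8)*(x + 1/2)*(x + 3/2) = x^4/2 - 2*x^3 - 109*x^2/8 - 73*x/4 - 6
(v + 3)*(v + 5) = v^2 + 8*v + 15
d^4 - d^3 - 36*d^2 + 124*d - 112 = (d - 4)*(d - 2)^2*(d + 7)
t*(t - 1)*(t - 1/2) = t^3 - 3*t^2/2 + t/2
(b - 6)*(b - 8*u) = b^2 - 8*b*u - 6*b + 48*u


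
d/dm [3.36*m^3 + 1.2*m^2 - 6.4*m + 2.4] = 10.08*m^2 + 2.4*m - 6.4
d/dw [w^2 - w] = 2*w - 1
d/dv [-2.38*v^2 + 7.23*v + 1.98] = 7.23 - 4.76*v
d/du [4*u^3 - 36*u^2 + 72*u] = 12*u^2 - 72*u + 72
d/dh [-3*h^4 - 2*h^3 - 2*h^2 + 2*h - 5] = -12*h^3 - 6*h^2 - 4*h + 2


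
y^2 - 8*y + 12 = (y - 6)*(y - 2)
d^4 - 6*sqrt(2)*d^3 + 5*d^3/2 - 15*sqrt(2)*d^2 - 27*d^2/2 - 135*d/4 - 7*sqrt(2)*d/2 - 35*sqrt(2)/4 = (d + 5/2)*(d - 7*sqrt(2))*(d + sqrt(2)/2)^2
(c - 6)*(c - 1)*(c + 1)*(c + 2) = c^4 - 4*c^3 - 13*c^2 + 4*c + 12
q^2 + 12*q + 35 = (q + 5)*(q + 7)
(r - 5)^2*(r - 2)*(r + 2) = r^4 - 10*r^3 + 21*r^2 + 40*r - 100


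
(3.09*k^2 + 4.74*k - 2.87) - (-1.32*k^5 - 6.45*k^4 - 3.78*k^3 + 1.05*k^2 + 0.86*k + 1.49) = 1.32*k^5 + 6.45*k^4 + 3.78*k^3 + 2.04*k^2 + 3.88*k - 4.36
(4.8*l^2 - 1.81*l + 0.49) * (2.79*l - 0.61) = 13.392*l^3 - 7.9779*l^2 + 2.4712*l - 0.2989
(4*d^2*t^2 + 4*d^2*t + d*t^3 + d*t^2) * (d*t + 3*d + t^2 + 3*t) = 4*d^3*t^3 + 16*d^3*t^2 + 12*d^3*t + 5*d^2*t^4 + 20*d^2*t^3 + 15*d^2*t^2 + d*t^5 + 4*d*t^4 + 3*d*t^3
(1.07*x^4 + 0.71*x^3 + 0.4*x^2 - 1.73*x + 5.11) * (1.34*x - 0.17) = 1.4338*x^5 + 0.7695*x^4 + 0.4153*x^3 - 2.3862*x^2 + 7.1415*x - 0.8687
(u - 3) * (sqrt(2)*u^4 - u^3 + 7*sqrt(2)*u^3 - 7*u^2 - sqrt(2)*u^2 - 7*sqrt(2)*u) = sqrt(2)*u^5 - u^4 + 4*sqrt(2)*u^4 - 22*sqrt(2)*u^3 - 4*u^3 - 4*sqrt(2)*u^2 + 21*u^2 + 21*sqrt(2)*u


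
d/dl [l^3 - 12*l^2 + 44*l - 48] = 3*l^2 - 24*l + 44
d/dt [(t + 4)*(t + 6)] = 2*t + 10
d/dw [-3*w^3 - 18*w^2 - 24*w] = -9*w^2 - 36*w - 24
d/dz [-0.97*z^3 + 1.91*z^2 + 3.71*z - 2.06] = -2.91*z^2 + 3.82*z + 3.71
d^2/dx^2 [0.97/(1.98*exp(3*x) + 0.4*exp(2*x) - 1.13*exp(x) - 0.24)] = ((-17.2854*exp(2*x) - 1.552*exp(x) + 1.0961)*(1.98*exp(3*x) + 0.4*exp(2*x) - 1.13*exp(x) - 0.24) + 0.97*(5.94*exp(2*x) + 0.8*exp(x) - 1.13)*(11.88*exp(2*x) + 1.6*exp(x) - 2.26)*exp(x))*exp(x)/(1.98*exp(3*x) + 0.4*exp(2*x) - 1.13*exp(x) - 0.24)^3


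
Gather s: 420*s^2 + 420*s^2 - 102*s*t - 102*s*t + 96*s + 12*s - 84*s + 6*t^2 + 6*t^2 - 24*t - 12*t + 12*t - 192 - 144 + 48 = 840*s^2 + s*(24 - 204*t) + 12*t^2 - 24*t - 288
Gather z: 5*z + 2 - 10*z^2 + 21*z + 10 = -10*z^2 + 26*z + 12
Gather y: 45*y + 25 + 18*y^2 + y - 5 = 18*y^2 + 46*y + 20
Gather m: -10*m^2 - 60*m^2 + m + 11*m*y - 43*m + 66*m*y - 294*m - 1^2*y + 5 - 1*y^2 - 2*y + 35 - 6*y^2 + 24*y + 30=-70*m^2 + m*(77*y - 336) - 7*y^2 + 21*y + 70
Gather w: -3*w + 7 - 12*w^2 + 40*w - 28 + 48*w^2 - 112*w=36*w^2 - 75*w - 21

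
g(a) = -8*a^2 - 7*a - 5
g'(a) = -16*a - 7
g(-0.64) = -3.80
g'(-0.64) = 3.24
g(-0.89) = -5.11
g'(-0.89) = 7.24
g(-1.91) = -20.81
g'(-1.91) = 23.56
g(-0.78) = -4.41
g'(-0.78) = 5.48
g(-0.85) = -4.83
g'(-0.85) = 6.60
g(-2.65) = -42.63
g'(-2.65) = 35.40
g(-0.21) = -3.88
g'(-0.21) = -3.64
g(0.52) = -10.80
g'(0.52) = -15.32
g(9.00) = -716.00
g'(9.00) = -151.00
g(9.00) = -716.00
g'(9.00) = -151.00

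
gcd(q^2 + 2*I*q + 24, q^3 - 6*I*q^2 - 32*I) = q - 4*I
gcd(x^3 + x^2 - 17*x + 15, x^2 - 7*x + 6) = x - 1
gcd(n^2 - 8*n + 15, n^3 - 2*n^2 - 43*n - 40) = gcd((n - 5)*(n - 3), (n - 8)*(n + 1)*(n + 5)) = 1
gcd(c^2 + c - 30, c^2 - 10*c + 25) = c - 5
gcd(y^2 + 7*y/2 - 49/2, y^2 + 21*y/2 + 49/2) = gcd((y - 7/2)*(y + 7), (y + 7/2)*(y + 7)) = y + 7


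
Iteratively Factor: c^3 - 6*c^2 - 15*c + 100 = (c - 5)*(c^2 - c - 20) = (c - 5)*(c + 4)*(c - 5)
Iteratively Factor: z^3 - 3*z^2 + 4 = (z - 2)*(z^2 - z - 2) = (z - 2)^2*(z + 1)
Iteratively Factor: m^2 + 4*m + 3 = (m + 1)*(m + 3)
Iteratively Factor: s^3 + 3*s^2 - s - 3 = (s - 1)*(s^2 + 4*s + 3) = (s - 1)*(s + 3)*(s + 1)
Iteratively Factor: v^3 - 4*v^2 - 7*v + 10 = (v - 1)*(v^2 - 3*v - 10) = (v - 1)*(v + 2)*(v - 5)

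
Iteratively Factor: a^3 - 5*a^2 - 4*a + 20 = (a + 2)*(a^2 - 7*a + 10) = (a - 5)*(a + 2)*(a - 2)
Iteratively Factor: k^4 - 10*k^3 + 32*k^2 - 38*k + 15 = (k - 1)*(k^3 - 9*k^2 + 23*k - 15) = (k - 5)*(k - 1)*(k^2 - 4*k + 3) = (k - 5)*(k - 3)*(k - 1)*(k - 1)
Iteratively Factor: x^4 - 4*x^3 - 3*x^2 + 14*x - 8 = (x - 1)*(x^3 - 3*x^2 - 6*x + 8) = (x - 1)*(x + 2)*(x^2 - 5*x + 4) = (x - 1)^2*(x + 2)*(x - 4)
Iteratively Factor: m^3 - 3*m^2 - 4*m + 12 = (m + 2)*(m^2 - 5*m + 6) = (m - 2)*(m + 2)*(m - 3)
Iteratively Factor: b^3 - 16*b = (b)*(b^2 - 16) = b*(b + 4)*(b - 4)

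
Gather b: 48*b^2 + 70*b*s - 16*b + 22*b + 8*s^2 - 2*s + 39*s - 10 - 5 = 48*b^2 + b*(70*s + 6) + 8*s^2 + 37*s - 15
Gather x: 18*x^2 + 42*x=18*x^2 + 42*x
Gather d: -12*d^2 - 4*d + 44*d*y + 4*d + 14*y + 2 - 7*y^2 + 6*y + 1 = -12*d^2 + 44*d*y - 7*y^2 + 20*y + 3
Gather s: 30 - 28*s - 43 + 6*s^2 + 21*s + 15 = 6*s^2 - 7*s + 2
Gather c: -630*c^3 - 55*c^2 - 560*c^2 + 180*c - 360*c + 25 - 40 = -630*c^3 - 615*c^2 - 180*c - 15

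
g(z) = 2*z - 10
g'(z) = 2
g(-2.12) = -14.24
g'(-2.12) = 2.00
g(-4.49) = -18.98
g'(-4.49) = 2.00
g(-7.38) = -24.76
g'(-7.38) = 2.00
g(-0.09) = -10.18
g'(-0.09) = 2.00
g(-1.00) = -12.00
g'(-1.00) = 2.00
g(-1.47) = -12.94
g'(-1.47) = 2.00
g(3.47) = -3.06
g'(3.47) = 2.00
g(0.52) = -8.96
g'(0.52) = 2.00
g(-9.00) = -28.00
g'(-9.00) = 2.00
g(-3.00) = -16.00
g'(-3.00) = 2.00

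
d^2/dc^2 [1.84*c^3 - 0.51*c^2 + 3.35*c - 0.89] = 11.04*c - 1.02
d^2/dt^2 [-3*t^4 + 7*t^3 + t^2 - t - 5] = -36*t^2 + 42*t + 2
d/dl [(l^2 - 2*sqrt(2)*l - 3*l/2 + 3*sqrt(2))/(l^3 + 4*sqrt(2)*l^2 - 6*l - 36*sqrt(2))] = (-l^4 + 3*l^3 + 4*sqrt(2)*l^3 - 3*sqrt(2)*l^2 + 10*l^2 - 72*sqrt(2)*l - 48*l + 72*sqrt(2) + 144)/(l^6 + 8*sqrt(2)*l^5 + 20*l^4 - 120*sqrt(2)*l^3 - 540*l^2 + 432*sqrt(2)*l + 2592)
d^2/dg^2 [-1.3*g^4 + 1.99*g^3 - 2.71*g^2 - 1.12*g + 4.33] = -15.6*g^2 + 11.94*g - 5.42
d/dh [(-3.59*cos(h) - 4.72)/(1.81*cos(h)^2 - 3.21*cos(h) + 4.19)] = (-6.4979*cos(h)^2 - 17.0864*cos(h) + 30.1933)*sin(h)/(3.2761*cos(h)^4 - 11.6202*cos(h)^3 + 25.4719*cos(h)^2 - 26.8998*cos(h) + 17.5561)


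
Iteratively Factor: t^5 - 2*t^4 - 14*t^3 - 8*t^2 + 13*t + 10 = (t + 2)*(t^4 - 4*t^3 - 6*t^2 + 4*t + 5) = (t - 5)*(t + 2)*(t^3 + t^2 - t - 1) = (t - 5)*(t - 1)*(t + 2)*(t^2 + 2*t + 1) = (t - 5)*(t - 1)*(t + 1)*(t + 2)*(t + 1)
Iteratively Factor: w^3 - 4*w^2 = (w - 4)*(w^2) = w*(w - 4)*(w)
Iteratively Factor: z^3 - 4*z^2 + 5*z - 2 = (z - 2)*(z^2 - 2*z + 1) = (z - 2)*(z - 1)*(z - 1)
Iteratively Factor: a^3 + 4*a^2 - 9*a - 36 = (a + 3)*(a^2 + a - 12) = (a + 3)*(a + 4)*(a - 3)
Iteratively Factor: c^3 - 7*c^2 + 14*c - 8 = (c - 4)*(c^2 - 3*c + 2) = (c - 4)*(c - 1)*(c - 2)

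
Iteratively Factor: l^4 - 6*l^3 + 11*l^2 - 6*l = (l - 3)*(l^3 - 3*l^2 + 2*l) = l*(l - 3)*(l^2 - 3*l + 2) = l*(l - 3)*(l - 1)*(l - 2)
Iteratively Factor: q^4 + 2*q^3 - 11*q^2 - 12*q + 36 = (q + 3)*(q^3 - q^2 - 8*q + 12) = (q + 3)^2*(q^2 - 4*q + 4) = (q - 2)*(q + 3)^2*(q - 2)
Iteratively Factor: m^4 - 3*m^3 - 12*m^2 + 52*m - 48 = (m - 3)*(m^3 - 12*m + 16) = (m - 3)*(m - 2)*(m^2 + 2*m - 8) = (m - 3)*(m - 2)^2*(m + 4)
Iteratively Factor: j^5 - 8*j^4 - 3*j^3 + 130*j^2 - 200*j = (j - 5)*(j^4 - 3*j^3 - 18*j^2 + 40*j) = (j - 5)*(j + 4)*(j^3 - 7*j^2 + 10*j) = (j - 5)^2*(j + 4)*(j^2 - 2*j) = j*(j - 5)^2*(j + 4)*(j - 2)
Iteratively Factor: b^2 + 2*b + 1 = (b + 1)*(b + 1)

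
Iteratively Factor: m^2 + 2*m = (m + 2)*(m)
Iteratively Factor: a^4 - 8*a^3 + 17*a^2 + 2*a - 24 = (a - 4)*(a^3 - 4*a^2 + a + 6) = (a - 4)*(a - 3)*(a^2 - a - 2) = (a - 4)*(a - 3)*(a - 2)*(a + 1)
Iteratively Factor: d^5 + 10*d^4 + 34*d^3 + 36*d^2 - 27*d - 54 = (d + 3)*(d^4 + 7*d^3 + 13*d^2 - 3*d - 18) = (d + 2)*(d + 3)*(d^3 + 5*d^2 + 3*d - 9) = (d + 2)*(d + 3)^2*(d^2 + 2*d - 3) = (d - 1)*(d + 2)*(d + 3)^2*(d + 3)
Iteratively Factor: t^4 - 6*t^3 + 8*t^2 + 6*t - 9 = (t - 1)*(t^3 - 5*t^2 + 3*t + 9) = (t - 1)*(t + 1)*(t^2 - 6*t + 9) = (t - 3)*(t - 1)*(t + 1)*(t - 3)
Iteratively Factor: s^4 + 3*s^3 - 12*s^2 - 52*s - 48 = (s + 2)*(s^3 + s^2 - 14*s - 24) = (s + 2)^2*(s^2 - s - 12) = (s + 2)^2*(s + 3)*(s - 4)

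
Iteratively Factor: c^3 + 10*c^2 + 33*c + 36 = (c + 4)*(c^2 + 6*c + 9) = (c + 3)*(c + 4)*(c + 3)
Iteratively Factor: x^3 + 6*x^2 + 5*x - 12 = (x + 3)*(x^2 + 3*x - 4) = (x - 1)*(x + 3)*(x + 4)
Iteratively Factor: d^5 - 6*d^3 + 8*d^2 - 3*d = (d + 3)*(d^4 - 3*d^3 + 3*d^2 - d) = d*(d + 3)*(d^3 - 3*d^2 + 3*d - 1) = d*(d - 1)*(d + 3)*(d^2 - 2*d + 1) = d*(d - 1)^2*(d + 3)*(d - 1)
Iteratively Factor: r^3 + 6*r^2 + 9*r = (r)*(r^2 + 6*r + 9) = r*(r + 3)*(r + 3)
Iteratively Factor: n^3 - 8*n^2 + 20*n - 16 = (n - 4)*(n^2 - 4*n + 4) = (n - 4)*(n - 2)*(n - 2)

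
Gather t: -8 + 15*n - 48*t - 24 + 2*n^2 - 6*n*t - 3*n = 2*n^2 + 12*n + t*(-6*n - 48) - 32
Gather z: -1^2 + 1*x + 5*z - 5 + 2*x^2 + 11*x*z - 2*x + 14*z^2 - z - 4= 2*x^2 - x + 14*z^2 + z*(11*x + 4) - 10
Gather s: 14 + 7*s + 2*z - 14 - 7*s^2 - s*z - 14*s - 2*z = -7*s^2 + s*(-z - 7)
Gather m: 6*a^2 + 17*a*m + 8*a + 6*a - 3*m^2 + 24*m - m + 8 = 6*a^2 + 14*a - 3*m^2 + m*(17*a + 23) + 8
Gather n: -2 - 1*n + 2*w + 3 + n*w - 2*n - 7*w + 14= n*(w - 3) - 5*w + 15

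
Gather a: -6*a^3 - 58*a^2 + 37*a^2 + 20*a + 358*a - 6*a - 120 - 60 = -6*a^3 - 21*a^2 + 372*a - 180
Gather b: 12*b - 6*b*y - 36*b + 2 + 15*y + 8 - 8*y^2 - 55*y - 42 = b*(-6*y - 24) - 8*y^2 - 40*y - 32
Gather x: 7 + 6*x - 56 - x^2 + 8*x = -x^2 + 14*x - 49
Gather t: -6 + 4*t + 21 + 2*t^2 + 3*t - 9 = 2*t^2 + 7*t + 6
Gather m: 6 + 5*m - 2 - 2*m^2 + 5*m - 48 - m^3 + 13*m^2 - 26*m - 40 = -m^3 + 11*m^2 - 16*m - 84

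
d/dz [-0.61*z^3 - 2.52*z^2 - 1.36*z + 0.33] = -1.83*z^2 - 5.04*z - 1.36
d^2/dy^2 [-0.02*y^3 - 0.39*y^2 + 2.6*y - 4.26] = -0.12*y - 0.78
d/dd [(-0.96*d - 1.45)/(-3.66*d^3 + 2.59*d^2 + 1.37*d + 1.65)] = (-7.0272*d^3 - 13.4346*d^2 + 7.511*d + 0.4025)/(13.3956*d^6 - 18.9588*d^5 - 3.3203*d^4 - 4.9814*d^3 + 10.4239*d^2 + 4.521*d + 2.7225)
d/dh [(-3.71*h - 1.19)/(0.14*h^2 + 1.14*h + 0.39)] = (0.5194*h^2 + 0.3332*h - 0.0903000000000003)/(0.0196*h^4 + 0.3192*h^3 + 1.4088*h^2 + 0.8892*h + 0.1521)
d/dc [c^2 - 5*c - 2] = 2*c - 5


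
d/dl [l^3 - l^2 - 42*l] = 3*l^2 - 2*l - 42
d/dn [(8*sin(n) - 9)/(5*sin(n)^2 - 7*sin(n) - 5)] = (-40*sin(n)^2 + 90*sin(n) - 103)*cos(n)/(7*sin(n) + 5*cos(n)^2)^2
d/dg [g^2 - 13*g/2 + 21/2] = 2*g - 13/2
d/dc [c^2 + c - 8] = 2*c + 1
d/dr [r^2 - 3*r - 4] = 2*r - 3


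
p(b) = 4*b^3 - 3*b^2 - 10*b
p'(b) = 12*b^2 - 6*b - 10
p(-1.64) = -9.31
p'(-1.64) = 32.12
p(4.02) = 171.18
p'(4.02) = 159.80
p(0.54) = -5.64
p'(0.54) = -9.74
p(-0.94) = 3.43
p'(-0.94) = 6.24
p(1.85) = -3.44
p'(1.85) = 19.97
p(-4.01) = -266.07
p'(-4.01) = 207.02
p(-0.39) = 3.21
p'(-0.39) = -5.83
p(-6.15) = -982.40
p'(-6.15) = 480.77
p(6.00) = 696.00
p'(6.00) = 386.00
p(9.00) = 2583.00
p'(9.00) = 908.00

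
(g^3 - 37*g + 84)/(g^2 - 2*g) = (g^3 - 37*g + 84)/(g*(g - 2))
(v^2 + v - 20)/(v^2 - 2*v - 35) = (v - 4)/(v - 7)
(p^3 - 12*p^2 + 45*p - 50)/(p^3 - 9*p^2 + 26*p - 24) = (p^2 - 10*p + 25)/(p^2 - 7*p + 12)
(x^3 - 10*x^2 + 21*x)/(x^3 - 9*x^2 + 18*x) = (x - 7)/(x - 6)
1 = 1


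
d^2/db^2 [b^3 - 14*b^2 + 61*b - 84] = 6*b - 28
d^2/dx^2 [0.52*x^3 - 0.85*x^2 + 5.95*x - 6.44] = 3.12*x - 1.7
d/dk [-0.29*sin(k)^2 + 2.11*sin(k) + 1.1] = (2.11 - 0.58*sin(k))*cos(k)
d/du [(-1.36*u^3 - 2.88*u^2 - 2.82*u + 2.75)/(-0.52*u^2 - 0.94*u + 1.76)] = (0.7072*u^4 + 2.5568*u^3 - 5.94*u^2 - 7.2776*u - 2.3782)/(0.2704*u^4 + 0.9776*u^3 - 0.9468*u^2 - 3.3088*u + 3.0976)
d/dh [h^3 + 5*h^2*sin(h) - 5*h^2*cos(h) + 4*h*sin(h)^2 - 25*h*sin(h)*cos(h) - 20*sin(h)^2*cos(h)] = 5*sqrt(2)*h^2*sin(h + pi/4) + 3*h^2 + 4*h*sin(2*h) - 25*h*cos(2*h) - 10*sqrt(2)*h*cos(h + pi/4) + 5*sin(h) - 25*sin(2*h)/2 - 15*sin(3*h) - 2*cos(2*h) + 2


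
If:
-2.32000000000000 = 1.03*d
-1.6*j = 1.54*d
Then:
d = -2.25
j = 2.17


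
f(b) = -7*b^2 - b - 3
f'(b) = -14*b - 1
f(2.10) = -35.97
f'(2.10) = -30.40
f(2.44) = -47.12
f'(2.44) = -35.16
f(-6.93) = -332.24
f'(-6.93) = 96.02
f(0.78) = -8.04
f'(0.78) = -11.92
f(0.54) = -5.58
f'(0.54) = -8.56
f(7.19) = -372.06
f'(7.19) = -101.66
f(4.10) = -124.77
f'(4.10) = -58.40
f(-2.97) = -61.78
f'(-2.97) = 40.58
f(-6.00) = -249.00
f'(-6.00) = 83.00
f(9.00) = -579.00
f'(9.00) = -127.00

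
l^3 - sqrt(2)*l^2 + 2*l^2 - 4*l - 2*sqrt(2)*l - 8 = (l + 2)*(l - 2*sqrt(2))*(l + sqrt(2))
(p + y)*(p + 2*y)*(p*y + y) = p^3*y + 3*p^2*y^2 + p^2*y + 2*p*y^3 + 3*p*y^2 + 2*y^3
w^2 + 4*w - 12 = (w - 2)*(w + 6)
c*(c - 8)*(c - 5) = c^3 - 13*c^2 + 40*c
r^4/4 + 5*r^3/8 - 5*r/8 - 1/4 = (r/4 + 1/4)*(r - 1)*(r + 1/2)*(r + 2)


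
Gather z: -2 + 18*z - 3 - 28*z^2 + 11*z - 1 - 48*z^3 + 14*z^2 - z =-48*z^3 - 14*z^2 + 28*z - 6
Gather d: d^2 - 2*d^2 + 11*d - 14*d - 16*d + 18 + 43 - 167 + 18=-d^2 - 19*d - 88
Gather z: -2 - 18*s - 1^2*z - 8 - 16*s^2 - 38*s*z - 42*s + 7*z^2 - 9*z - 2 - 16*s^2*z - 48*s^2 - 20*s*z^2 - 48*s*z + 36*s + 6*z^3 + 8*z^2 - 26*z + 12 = -64*s^2 - 24*s + 6*z^3 + z^2*(15 - 20*s) + z*(-16*s^2 - 86*s - 36)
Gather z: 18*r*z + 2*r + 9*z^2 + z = 2*r + 9*z^2 + z*(18*r + 1)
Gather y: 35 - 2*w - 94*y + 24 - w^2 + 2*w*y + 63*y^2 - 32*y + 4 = -w^2 - 2*w + 63*y^2 + y*(2*w - 126) + 63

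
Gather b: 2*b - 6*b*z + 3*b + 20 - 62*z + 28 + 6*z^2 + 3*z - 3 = b*(5 - 6*z) + 6*z^2 - 59*z + 45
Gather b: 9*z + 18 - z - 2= 8*z + 16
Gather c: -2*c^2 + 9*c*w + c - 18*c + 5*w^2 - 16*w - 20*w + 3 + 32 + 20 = -2*c^2 + c*(9*w - 17) + 5*w^2 - 36*w + 55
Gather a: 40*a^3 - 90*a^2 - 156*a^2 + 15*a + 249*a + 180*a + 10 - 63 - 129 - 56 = 40*a^3 - 246*a^2 + 444*a - 238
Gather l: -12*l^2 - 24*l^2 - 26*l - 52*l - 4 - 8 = -36*l^2 - 78*l - 12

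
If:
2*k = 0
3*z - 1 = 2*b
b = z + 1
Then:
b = 4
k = 0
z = 3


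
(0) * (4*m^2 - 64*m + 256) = 0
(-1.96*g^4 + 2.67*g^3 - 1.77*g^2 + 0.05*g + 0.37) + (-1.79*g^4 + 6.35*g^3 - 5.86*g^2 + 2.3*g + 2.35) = -3.75*g^4 + 9.02*g^3 - 7.63*g^2 + 2.35*g + 2.72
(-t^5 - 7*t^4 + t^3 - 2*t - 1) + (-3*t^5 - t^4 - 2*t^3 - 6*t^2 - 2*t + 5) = -4*t^5 - 8*t^4 - t^3 - 6*t^2 - 4*t + 4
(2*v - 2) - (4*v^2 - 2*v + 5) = -4*v^2 + 4*v - 7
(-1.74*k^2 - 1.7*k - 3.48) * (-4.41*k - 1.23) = 7.6734*k^3 + 9.6372*k^2 + 17.4378*k + 4.2804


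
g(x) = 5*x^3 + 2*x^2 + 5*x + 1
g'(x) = 15*x^2 + 4*x + 5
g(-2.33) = -63.04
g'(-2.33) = 77.11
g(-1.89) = -35.06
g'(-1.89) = 51.02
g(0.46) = 4.21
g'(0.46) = 10.01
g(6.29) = 1355.87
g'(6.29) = 623.62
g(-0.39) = -0.94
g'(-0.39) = 5.72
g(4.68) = 580.72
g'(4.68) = 352.26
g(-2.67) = -93.26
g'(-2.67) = 101.25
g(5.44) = 892.33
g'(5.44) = 470.66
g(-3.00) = -131.00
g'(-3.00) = 128.00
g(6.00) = 1183.00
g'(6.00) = 569.00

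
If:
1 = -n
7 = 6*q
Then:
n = -1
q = 7/6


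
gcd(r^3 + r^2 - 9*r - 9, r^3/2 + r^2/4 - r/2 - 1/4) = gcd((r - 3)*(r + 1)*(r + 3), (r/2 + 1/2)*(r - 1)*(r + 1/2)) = r + 1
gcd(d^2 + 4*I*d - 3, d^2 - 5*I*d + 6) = d + I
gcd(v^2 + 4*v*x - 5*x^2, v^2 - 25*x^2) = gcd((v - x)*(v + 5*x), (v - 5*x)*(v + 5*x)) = v + 5*x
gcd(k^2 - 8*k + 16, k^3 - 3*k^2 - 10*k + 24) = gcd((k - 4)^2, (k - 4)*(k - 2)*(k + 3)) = k - 4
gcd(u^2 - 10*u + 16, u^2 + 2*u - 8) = u - 2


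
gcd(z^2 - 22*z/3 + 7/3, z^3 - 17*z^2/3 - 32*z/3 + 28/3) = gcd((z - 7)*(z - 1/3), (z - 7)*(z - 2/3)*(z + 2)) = z - 7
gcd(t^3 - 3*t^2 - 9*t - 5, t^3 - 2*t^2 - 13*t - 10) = t^2 - 4*t - 5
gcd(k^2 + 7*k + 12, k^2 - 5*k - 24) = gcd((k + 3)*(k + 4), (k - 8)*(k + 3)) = k + 3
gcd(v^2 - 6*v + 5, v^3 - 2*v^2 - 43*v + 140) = v - 5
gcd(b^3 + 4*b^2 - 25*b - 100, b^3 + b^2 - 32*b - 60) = b + 5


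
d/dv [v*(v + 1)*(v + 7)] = 3*v^2 + 16*v + 7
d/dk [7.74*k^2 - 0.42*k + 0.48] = 15.48*k - 0.42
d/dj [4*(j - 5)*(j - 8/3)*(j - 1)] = 12*j^2 - 208*j/3 + 84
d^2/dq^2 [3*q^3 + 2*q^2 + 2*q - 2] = 18*q + 4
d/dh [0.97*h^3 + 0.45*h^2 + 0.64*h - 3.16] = 2.91*h^2 + 0.9*h + 0.64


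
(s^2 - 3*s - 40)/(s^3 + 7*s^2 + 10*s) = (s - 8)/(s*(s + 2))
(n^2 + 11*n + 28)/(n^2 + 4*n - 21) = (n + 4)/(n - 3)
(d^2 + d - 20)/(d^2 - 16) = (d + 5)/(d + 4)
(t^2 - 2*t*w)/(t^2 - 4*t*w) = (t - 2*w)/(t - 4*w)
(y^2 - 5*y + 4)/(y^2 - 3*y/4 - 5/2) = 4*(-y^2 + 5*y - 4)/(-4*y^2 + 3*y + 10)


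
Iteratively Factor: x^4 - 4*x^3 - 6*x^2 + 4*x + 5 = (x + 1)*(x^3 - 5*x^2 - x + 5) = (x - 1)*(x + 1)*(x^2 - 4*x - 5) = (x - 1)*(x + 1)^2*(x - 5)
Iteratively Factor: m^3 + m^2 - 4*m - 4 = (m + 1)*(m^2 - 4) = (m - 2)*(m + 1)*(m + 2)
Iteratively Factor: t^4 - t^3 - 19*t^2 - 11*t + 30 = (t - 1)*(t^3 - 19*t - 30) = (t - 5)*(t - 1)*(t^2 + 5*t + 6) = (t - 5)*(t - 1)*(t + 2)*(t + 3)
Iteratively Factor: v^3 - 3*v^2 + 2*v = (v)*(v^2 - 3*v + 2) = v*(v - 2)*(v - 1)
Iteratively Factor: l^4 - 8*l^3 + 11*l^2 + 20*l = (l + 1)*(l^3 - 9*l^2 + 20*l) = (l - 4)*(l + 1)*(l^2 - 5*l) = (l - 5)*(l - 4)*(l + 1)*(l)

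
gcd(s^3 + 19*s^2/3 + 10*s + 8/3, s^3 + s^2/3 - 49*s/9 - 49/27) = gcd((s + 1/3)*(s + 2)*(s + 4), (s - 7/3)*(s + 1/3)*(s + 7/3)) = s + 1/3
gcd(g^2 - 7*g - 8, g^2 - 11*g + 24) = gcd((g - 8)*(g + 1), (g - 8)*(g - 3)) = g - 8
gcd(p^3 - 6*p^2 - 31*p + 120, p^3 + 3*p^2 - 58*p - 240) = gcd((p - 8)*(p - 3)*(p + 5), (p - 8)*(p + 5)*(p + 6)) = p^2 - 3*p - 40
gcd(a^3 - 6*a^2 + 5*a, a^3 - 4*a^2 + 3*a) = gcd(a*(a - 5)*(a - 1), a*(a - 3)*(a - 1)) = a^2 - a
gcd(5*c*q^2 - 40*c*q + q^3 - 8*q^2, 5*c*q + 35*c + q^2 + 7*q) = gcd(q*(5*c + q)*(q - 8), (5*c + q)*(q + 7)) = 5*c + q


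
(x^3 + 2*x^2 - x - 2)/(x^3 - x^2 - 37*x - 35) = (x^2 + x - 2)/(x^2 - 2*x - 35)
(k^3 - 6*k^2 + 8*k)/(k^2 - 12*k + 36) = k*(k^2 - 6*k + 8)/(k^2 - 12*k + 36)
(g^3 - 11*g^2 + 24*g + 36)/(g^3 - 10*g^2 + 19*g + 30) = (g - 6)/(g - 5)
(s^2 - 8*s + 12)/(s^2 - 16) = (s^2 - 8*s + 12)/(s^2 - 16)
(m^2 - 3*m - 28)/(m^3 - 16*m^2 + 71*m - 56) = (m + 4)/(m^2 - 9*m + 8)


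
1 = 1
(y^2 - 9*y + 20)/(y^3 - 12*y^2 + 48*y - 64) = (y - 5)/(y^2 - 8*y + 16)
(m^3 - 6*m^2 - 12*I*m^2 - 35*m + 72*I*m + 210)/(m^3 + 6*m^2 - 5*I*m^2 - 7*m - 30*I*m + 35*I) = (m^2 - m*(6 + 7*I) + 42*I)/(m^2 + 6*m - 7)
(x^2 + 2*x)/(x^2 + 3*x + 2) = x/(x + 1)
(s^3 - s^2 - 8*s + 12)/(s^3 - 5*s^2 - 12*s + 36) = (s - 2)/(s - 6)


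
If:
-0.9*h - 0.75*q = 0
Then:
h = -0.833333333333333*q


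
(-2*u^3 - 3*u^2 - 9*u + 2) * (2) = -4*u^3 - 6*u^2 - 18*u + 4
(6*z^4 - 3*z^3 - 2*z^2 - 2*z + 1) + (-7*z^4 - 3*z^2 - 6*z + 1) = -z^4 - 3*z^3 - 5*z^2 - 8*z + 2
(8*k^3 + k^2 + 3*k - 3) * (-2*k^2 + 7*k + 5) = -16*k^5 + 54*k^4 + 41*k^3 + 32*k^2 - 6*k - 15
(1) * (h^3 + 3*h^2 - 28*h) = h^3 + 3*h^2 - 28*h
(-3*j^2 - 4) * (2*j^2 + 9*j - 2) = -6*j^4 - 27*j^3 - 2*j^2 - 36*j + 8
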